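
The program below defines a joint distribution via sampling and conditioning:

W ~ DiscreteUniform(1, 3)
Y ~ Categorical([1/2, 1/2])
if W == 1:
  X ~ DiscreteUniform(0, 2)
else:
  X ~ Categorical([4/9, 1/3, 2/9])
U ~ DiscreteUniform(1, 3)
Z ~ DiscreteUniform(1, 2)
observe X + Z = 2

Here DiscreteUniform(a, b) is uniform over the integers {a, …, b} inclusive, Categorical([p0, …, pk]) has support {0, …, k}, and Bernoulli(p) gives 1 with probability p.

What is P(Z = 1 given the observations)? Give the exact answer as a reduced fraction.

P(Z = 1 | obs) = 9/20

Enumerate traces; 36 have nonzero weight after conditioning:
  (W=1, Y=0, X=0, U=1, Z=2) weight 1/108
  (W=1, Y=0, X=0, U=2, Z=2) weight 1/108
  (W=1, Y=0, X=0, U=3, Z=2) weight 1/108
  (W=1, Y=0, X=1, U=1, Z=1) weight 1/108
  (W=1, Y=0, X=1, U=2, Z=1) weight 1/108
  (W=1, Y=0, X=1, U=3, Z=1) weight 1/108
  (W=1, Y=1, X=0, U=1, Z=2) weight 1/108
  (W=1, Y=1, X=0, U=2, Z=2) weight 1/108
  … 28 more
Group by Z:
  weight(Z=1) = 1/6
  weight(Z=2) = 11/54
Total weight = 1/6 + 11/54 = 10/27
P(Z=1 | obs) = 1/6 / 10/27 = 9/20
P(Z=2 | obs) = 11/54 / 10/27 = 11/20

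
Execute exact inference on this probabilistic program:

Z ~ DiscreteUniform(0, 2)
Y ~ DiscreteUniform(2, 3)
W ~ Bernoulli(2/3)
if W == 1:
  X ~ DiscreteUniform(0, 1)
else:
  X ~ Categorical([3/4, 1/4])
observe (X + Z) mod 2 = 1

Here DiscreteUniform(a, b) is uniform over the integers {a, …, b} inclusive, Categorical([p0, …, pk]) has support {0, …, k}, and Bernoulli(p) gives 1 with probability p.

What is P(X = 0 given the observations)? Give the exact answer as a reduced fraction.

Enumerate traces; 12 have nonzero weight after conditioning:
  (Z=0, Y=2, W=0, X=1) weight 1/72
  (Z=0, Y=2, W=1, X=1) weight 1/18
  (Z=0, Y=3, W=0, X=1) weight 1/72
  (Z=0, Y=3, W=1, X=1) weight 1/18
  (Z=1, Y=2, W=0, X=0) weight 1/24
  (Z=1, Y=2, W=1, X=0) weight 1/18
  (Z=1, Y=3, W=0, X=0) weight 1/24
  (Z=1, Y=3, W=1, X=0) weight 1/18
  … 4 more
Group by X:
  weight(X=0) = 7/36
  weight(X=1) = 5/18
Total weight = 7/36 + 5/18 = 17/36
P(X=0 | obs) = 7/36 / 17/36 = 7/17
P(X=1 | obs) = 5/18 / 17/36 = 10/17

P(X = 0 | obs) = 7/17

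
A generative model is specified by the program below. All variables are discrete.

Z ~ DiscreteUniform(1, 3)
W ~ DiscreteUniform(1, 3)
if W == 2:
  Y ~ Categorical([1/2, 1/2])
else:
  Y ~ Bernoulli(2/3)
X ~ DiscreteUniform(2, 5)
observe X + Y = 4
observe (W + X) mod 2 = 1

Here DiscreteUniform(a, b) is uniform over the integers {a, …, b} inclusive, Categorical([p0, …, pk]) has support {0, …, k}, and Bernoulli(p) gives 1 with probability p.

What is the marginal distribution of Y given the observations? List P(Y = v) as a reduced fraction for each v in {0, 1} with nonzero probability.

P(Y=0) = 4/7, P(Y=1) = 3/7

Enumerate traces; 9 have nonzero weight after conditioning:
  (Z=1, W=1, Y=0, X=4) weight 1/108
  (Z=1, W=2, Y=1, X=3) weight 1/72
  (Z=1, W=3, Y=0, X=4) weight 1/108
  (Z=2, W=1, Y=0, X=4) weight 1/108
  (Z=2, W=2, Y=1, X=3) weight 1/72
  (Z=2, W=3, Y=0, X=4) weight 1/108
  (Z=3, W=1, Y=0, X=4) weight 1/108
  (Z=3, W=2, Y=1, X=3) weight 1/72
  … 1 more
Group by Y:
  weight(Y=0) = 1/18
  weight(Y=1) = 1/24
Total weight = 1/18 + 1/24 = 7/72
P(Y=0 | obs) = 1/18 / 7/72 = 4/7
P(Y=1 | obs) = 1/24 / 7/72 = 3/7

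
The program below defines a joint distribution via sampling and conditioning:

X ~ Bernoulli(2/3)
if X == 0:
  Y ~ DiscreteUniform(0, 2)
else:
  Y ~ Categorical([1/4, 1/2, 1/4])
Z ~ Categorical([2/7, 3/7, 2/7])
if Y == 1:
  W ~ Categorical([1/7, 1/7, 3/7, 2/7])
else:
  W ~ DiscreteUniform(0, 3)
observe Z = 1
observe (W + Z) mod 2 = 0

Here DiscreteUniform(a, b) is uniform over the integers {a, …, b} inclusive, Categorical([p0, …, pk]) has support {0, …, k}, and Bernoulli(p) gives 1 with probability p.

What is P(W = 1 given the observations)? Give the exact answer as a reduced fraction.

P(W = 1 | obs) = 51/118

Enumerate traces; 12 have nonzero weight after conditioning:
  (X=0, Y=0, Z=1, W=1) weight 1/84
  (X=0, Y=0, Z=1, W=3) weight 1/84
  (X=0, Y=1, Z=1, W=1) weight 1/147
  (X=0, Y=1, Z=1, W=3) weight 2/147
  (X=0, Y=2, Z=1, W=1) weight 1/84
  (X=0, Y=2, Z=1, W=3) weight 1/84
  (X=1, Y=0, Z=1, W=1) weight 1/56
  (X=1, Y=0, Z=1, W=3) weight 1/56
  … 4 more
Group by W:
  weight(W=1) = 17/196
  weight(W=3) = 67/588
Total weight = 17/196 + 67/588 = 59/294
P(W=1 | obs) = 17/196 / 59/294 = 51/118
P(W=3 | obs) = 67/588 / 59/294 = 67/118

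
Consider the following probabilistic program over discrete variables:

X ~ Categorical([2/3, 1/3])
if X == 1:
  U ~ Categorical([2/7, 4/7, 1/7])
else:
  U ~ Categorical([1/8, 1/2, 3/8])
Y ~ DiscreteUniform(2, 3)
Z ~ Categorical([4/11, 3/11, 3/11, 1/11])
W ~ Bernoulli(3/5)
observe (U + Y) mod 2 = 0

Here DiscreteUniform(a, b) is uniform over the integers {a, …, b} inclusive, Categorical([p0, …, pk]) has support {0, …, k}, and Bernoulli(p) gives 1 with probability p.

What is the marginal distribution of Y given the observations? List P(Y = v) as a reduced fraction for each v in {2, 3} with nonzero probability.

P(Y=2) = 10/21, P(Y=3) = 11/21

Enumerate traces; 48 have nonzero weight after conditioning:
  (X=0, U=0, Y=2, Z=0, W=0) weight 1/165
  (X=0, U=0, Y=2, Z=0, W=1) weight 1/110
  (X=0, U=0, Y=2, Z=1, W=0) weight 1/220
  (X=0, U=0, Y=2, Z=1, W=1) weight 3/440
  (X=0, U=0, Y=2, Z=2, W=0) weight 1/220
  (X=0, U=0, Y=2, Z=2, W=1) weight 3/440
  (X=0, U=0, Y=2, Z=3, W=0) weight 1/660
  (X=0, U=0, Y=2, Z=3, W=1) weight 1/440
  (X=0, U=1, Y=3, Z=0, W=0) weight 4/165
  … 39 more
Group by Y:
  weight(Y=2) = 5/21
  weight(Y=3) = 11/42
Total weight = 5/21 + 11/42 = 1/2
P(Y=2 | obs) = 5/21 / 1/2 = 10/21
P(Y=3 | obs) = 11/42 / 1/2 = 11/21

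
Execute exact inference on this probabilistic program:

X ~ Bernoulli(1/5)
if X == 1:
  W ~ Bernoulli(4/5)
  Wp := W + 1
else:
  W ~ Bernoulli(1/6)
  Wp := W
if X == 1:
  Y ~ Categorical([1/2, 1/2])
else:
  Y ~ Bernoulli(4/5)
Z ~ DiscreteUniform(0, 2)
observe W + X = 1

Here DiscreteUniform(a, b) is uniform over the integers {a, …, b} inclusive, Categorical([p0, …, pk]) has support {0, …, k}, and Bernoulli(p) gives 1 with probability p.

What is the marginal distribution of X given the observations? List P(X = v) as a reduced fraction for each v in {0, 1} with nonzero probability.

Enumerate traces; 12 have nonzero weight after conditioning:
  (X=0, W=1, Y=0, Z=0) weight 2/225
  (X=0, W=1, Y=0, Z=1) weight 2/225
  (X=0, W=1, Y=0, Z=2) weight 2/225
  (X=0, W=1, Y=1, Z=0) weight 8/225
  (X=0, W=1, Y=1, Z=1) weight 8/225
  (X=0, W=1, Y=1, Z=2) weight 8/225
  (X=1, W=0, Y=0, Z=0) weight 1/150
  (X=1, W=0, Y=0, Z=1) weight 1/150
  … 4 more
Group by X:
  weight(X=0) = 2/15
  weight(X=1) = 1/25
Total weight = 2/15 + 1/25 = 13/75
P(X=0 | obs) = 2/15 / 13/75 = 10/13
P(X=1 | obs) = 1/25 / 13/75 = 3/13

P(X=0) = 10/13, P(X=1) = 3/13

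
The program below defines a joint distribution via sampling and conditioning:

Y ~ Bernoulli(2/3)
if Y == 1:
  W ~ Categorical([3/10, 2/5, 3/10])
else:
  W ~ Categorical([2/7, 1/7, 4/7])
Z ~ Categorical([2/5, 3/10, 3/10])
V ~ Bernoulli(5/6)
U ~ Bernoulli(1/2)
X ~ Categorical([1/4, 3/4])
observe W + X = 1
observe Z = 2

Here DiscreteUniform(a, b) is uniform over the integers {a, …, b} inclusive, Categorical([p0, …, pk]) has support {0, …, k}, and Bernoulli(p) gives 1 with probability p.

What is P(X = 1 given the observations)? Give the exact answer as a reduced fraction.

P(X = 1 | obs) = 31/42

Enumerate traces; 16 have nonzero weight after conditioning:
  (Y=0, W=0, Z=2, V=0, U=0, X=1) weight 1/560
  (Y=0, W=0, Z=2, V=0, U=1, X=1) weight 1/560
  (Y=0, W=0, Z=2, V=1, U=0, X=1) weight 1/112
  (Y=0, W=0, Z=2, V=1, U=1, X=1) weight 1/112
  (Y=0, W=1, Z=2, V=0, U=0, X=0) weight 1/3360
  (Y=0, W=1, Z=2, V=0, U=1, X=0) weight 1/3360
  (Y=0, W=1, Z=2, V=1, U=0, X=0) weight 1/672
  (Y=0, W=1, Z=2, V=1, U=1, X=0) weight 1/672
  … 8 more
Group by X:
  weight(X=0) = 33/1400
  weight(X=1) = 93/1400
Total weight = 33/1400 + 93/1400 = 9/100
P(X=0 | obs) = 33/1400 / 9/100 = 11/42
P(X=1 | obs) = 93/1400 / 9/100 = 31/42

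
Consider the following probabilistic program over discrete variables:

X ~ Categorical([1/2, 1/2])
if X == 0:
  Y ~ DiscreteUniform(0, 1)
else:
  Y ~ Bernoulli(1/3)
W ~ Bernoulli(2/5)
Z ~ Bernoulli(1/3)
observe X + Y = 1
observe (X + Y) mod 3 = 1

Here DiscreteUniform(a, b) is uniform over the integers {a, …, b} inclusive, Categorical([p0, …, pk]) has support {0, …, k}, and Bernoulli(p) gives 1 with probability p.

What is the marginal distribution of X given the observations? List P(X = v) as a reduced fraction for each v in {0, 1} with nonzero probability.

Enumerate traces; 8 have nonzero weight after conditioning:
  (X=0, Y=1, W=0, Z=0) weight 1/10
  (X=0, Y=1, W=0, Z=1) weight 1/20
  (X=0, Y=1, W=1, Z=0) weight 1/15
  (X=0, Y=1, W=1, Z=1) weight 1/30
  (X=1, Y=0, W=0, Z=0) weight 2/15
  (X=1, Y=0, W=0, Z=1) weight 1/15
  (X=1, Y=0, W=1, Z=0) weight 4/45
  (X=1, Y=0, W=1, Z=1) weight 2/45
Group by X:
  weight(X=0) = 1/4
  weight(X=1) = 1/3
Total weight = 1/4 + 1/3 = 7/12
P(X=0 | obs) = 1/4 / 7/12 = 3/7
P(X=1 | obs) = 1/3 / 7/12 = 4/7

P(X=0) = 3/7, P(X=1) = 4/7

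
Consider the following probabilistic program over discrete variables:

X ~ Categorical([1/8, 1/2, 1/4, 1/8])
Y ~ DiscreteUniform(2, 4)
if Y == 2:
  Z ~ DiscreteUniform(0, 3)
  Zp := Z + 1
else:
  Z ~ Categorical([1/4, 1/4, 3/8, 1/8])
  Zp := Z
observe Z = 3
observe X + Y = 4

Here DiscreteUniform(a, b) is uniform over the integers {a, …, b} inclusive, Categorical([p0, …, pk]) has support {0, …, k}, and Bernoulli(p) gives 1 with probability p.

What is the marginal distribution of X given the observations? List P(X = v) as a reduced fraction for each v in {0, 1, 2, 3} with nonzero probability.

Enumerate traces; 3 have nonzero weight after conditioning:
  (X=0, Y=4, Z=3) weight 1/192
  (X=1, Y=3, Z=3) weight 1/48
  (X=2, Y=2, Z=3) weight 1/48
Group by X:
  weight(X=0) = 1/192
  weight(X=1) = 1/48
  weight(X=2) = 1/48
Total weight = 1/192 + 1/48 + 1/48 = 3/64
P(X=0 | obs) = 1/192 / 3/64 = 1/9
P(X=1 | obs) = 1/48 / 3/64 = 4/9
P(X=2 | obs) = 1/48 / 3/64 = 4/9

P(X=0) = 1/9, P(X=1) = 4/9, P(X=2) = 4/9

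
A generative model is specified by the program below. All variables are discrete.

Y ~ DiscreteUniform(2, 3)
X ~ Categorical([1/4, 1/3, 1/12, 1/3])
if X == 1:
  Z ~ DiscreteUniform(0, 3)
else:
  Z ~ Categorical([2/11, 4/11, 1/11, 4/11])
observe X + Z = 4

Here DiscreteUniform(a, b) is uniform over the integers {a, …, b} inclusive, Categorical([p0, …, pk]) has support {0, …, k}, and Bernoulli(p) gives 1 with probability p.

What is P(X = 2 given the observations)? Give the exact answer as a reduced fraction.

Enumerate traces; 6 have nonzero weight after conditioning:
  (Y=2, X=1, Z=3) weight 1/24
  (Y=2, X=2, Z=2) weight 1/264
  (Y=2, X=3, Z=1) weight 2/33
  (Y=3, X=1, Z=3) weight 1/24
  (Y=3, X=2, Z=2) weight 1/264
  (Y=3, X=3, Z=1) weight 2/33
Group by X:
  weight(X=1) = 1/12
  weight(X=2) = 1/132
  weight(X=3) = 4/33
Total weight = 1/12 + 1/132 + 4/33 = 7/33
P(X=1 | obs) = 1/12 / 7/33 = 11/28
P(X=2 | obs) = 1/132 / 7/33 = 1/28
P(X=3 | obs) = 4/33 / 7/33 = 4/7

P(X = 2 | obs) = 1/28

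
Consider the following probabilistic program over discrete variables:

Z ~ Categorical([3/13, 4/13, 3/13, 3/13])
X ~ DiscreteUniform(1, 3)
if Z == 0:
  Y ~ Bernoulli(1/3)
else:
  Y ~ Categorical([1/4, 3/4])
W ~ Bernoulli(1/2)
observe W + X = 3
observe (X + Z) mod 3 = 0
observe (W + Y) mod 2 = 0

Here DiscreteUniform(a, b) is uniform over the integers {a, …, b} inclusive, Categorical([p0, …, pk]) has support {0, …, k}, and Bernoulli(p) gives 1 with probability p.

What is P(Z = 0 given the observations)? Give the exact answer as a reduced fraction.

P(Z = 0 | obs) = 8/23

Enumerate traces; 3 have nonzero weight after conditioning:
  (Z=0, X=3, Y=0, W=0) weight 1/39
  (Z=1, X=2, Y=1, W=1) weight 1/26
  (Z=3, X=3, Y=0, W=0) weight 1/104
Group by Z:
  weight(Z=0) = 1/39
  weight(Z=1) = 1/26
  weight(Z=3) = 1/104
Total weight = 1/39 + 1/26 + 1/104 = 23/312
P(Z=0 | obs) = 1/39 / 23/312 = 8/23
P(Z=1 | obs) = 1/26 / 23/312 = 12/23
P(Z=3 | obs) = 1/104 / 23/312 = 3/23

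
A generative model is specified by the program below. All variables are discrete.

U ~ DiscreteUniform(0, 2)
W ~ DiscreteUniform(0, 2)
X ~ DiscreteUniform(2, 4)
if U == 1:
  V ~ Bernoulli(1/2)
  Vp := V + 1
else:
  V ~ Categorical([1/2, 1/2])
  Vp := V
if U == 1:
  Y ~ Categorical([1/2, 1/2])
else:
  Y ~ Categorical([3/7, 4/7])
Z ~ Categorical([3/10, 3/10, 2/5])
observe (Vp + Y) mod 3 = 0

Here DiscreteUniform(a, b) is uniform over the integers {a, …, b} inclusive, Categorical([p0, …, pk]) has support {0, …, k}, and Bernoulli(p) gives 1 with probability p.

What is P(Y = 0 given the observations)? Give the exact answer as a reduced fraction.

P(Y = 0 | obs) = 12/19

Enumerate traces; 81 have nonzero weight after conditioning:
  (U=0, W=0, X=2, V=0, Y=0, Z=0) weight 1/420
  (U=0, W=0, X=2, V=0, Y=0, Z=1) weight 1/420
  (U=0, W=0, X=2, V=0, Y=0, Z=2) weight 1/315
  (U=0, W=0, X=3, V=0, Y=0, Z=0) weight 1/420
  (U=0, W=0, X=3, V=0, Y=0, Z=1) weight 1/420
  (U=0, W=0, X=3, V=0, Y=0, Z=2) weight 1/315
  (U=0, W=0, X=4, V=0, Y=0, Z=0) weight 1/420
  (U=0, W=0, X=4, V=0, Y=0, Z=1) weight 1/420
  (U=1, W=0, X=2, V=1, Y=1, Z=0) weight 1/360
  … 72 more
Group by Y:
  weight(Y=0) = 1/7
  weight(Y=1) = 1/12
Total weight = 1/7 + 1/12 = 19/84
P(Y=0 | obs) = 1/7 / 19/84 = 12/19
P(Y=1 | obs) = 1/12 / 19/84 = 7/19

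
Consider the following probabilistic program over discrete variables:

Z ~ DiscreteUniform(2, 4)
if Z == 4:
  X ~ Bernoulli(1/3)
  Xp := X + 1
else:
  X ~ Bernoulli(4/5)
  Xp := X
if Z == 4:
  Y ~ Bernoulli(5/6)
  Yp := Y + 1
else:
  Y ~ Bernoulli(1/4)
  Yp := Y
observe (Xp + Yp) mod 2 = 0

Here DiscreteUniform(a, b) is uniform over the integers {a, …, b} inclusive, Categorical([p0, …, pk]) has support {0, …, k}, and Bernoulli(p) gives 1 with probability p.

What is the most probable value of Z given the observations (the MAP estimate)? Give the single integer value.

Enumerate traces; 6 have nonzero weight after conditioning:
  (Z=2, X=0, Y=0) weight 1/20
  (Z=2, X=1, Y=1) weight 1/15
  (Z=3, X=0, Y=0) weight 1/20
  (Z=3, X=1, Y=1) weight 1/15
  (Z=4, X=0, Y=0) weight 1/27
  (Z=4, X=1, Y=1) weight 5/54
Group by Z:
  weight(Z=2) = 7/60
  weight(Z=3) = 7/60
  weight(Z=4) = 7/54
Total weight = 7/60 + 7/60 + 7/54 = 49/135
P(Z=2 | obs) = 7/60 / 49/135 = 9/28
P(Z=3 | obs) = 7/60 / 49/135 = 9/28
P(Z=4 | obs) = 7/54 / 49/135 = 5/14
argmax = 4

argmax_v P(Z = v | obs) = 4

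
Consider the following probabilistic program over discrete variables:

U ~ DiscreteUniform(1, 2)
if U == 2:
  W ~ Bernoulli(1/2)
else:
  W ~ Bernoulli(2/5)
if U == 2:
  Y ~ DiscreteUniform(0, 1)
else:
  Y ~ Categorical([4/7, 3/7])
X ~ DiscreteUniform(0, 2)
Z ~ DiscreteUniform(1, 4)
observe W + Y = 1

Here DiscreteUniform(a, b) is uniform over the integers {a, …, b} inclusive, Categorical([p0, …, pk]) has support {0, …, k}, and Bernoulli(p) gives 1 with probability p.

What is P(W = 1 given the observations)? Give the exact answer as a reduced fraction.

P(W = 1 | obs) = 67/138

Enumerate traces; 48 have nonzero weight after conditioning:
  (U=1, W=0, Y=1, X=0, Z=1) weight 3/280
  (U=1, W=0, Y=1, X=0, Z=2) weight 3/280
  (U=1, W=0, Y=1, X=0, Z=3) weight 3/280
  (U=1, W=0, Y=1, X=0, Z=4) weight 3/280
  (U=1, W=0, Y=1, X=1, Z=1) weight 3/280
  (U=1, W=0, Y=1, X=1, Z=2) weight 3/280
  (U=1, W=0, Y=1, X=1, Z=3) weight 3/280
  (U=1, W=0, Y=1, X=1, Z=4) weight 3/280
  (U=1, W=1, Y=0, X=0, Z=1) weight 1/105
  … 39 more
Group by W:
  weight(W=0) = 71/280
  weight(W=1) = 67/280
Total weight = 71/280 + 67/280 = 69/140
P(W=0 | obs) = 71/280 / 69/140 = 71/138
P(W=1 | obs) = 67/280 / 69/140 = 67/138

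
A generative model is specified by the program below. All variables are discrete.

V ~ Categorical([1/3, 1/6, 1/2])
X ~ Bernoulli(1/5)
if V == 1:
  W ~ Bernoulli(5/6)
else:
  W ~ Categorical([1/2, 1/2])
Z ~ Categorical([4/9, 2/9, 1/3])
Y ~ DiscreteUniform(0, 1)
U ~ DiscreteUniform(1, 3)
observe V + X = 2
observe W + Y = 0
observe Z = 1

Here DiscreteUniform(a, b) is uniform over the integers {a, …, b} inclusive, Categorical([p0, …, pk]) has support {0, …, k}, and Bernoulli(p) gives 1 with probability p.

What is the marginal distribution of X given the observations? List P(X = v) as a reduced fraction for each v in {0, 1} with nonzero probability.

Enumerate traces; 6 have nonzero weight after conditioning:
  (V=1, X=1, W=0, Z=1, Y=0, U=1) weight 1/4860
  (V=1, X=1, W=0, Z=1, Y=0, U=2) weight 1/4860
  (V=1, X=1, W=0, Z=1, Y=0, U=3) weight 1/4860
  (V=2, X=0, W=0, Z=1, Y=0, U=1) weight 1/135
  (V=2, X=0, W=0, Z=1, Y=0, U=2) weight 1/135
  (V=2, X=0, W=0, Z=1, Y=0, U=3) weight 1/135
Group by X:
  weight(X=0) = 1/45
  weight(X=1) = 1/1620
Total weight = 1/45 + 1/1620 = 37/1620
P(X=0 | obs) = 1/45 / 37/1620 = 36/37
P(X=1 | obs) = 1/1620 / 37/1620 = 1/37

P(X=0) = 36/37, P(X=1) = 1/37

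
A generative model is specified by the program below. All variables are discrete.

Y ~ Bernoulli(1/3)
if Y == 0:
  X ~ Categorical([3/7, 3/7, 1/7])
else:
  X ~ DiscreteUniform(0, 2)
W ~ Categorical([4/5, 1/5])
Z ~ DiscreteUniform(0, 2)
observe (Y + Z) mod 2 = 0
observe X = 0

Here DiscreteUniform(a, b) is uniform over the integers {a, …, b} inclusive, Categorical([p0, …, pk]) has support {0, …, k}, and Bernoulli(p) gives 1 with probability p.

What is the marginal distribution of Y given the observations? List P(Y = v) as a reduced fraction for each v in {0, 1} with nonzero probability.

Enumerate traces; 6 have nonzero weight after conditioning:
  (Y=0, X=0, W=0, Z=0) weight 8/105
  (Y=0, X=0, W=0, Z=2) weight 8/105
  (Y=0, X=0, W=1, Z=0) weight 2/105
  (Y=0, X=0, W=1, Z=2) weight 2/105
  (Y=1, X=0, W=0, Z=1) weight 4/135
  (Y=1, X=0, W=1, Z=1) weight 1/135
Group by Y:
  weight(Y=0) = 4/21
  weight(Y=1) = 1/27
Total weight = 4/21 + 1/27 = 43/189
P(Y=0 | obs) = 4/21 / 43/189 = 36/43
P(Y=1 | obs) = 1/27 / 43/189 = 7/43

P(Y=0) = 36/43, P(Y=1) = 7/43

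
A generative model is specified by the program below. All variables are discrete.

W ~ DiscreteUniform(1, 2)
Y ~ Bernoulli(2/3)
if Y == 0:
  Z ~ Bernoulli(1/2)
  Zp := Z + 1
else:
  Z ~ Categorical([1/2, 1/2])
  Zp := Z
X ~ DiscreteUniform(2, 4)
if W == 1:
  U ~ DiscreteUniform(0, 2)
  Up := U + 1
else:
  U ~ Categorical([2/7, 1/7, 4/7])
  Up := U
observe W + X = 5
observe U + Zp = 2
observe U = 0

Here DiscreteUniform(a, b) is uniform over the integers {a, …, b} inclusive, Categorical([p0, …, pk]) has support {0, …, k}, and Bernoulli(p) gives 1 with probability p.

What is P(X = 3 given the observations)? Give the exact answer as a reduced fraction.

Enumerate traces; 2 have nonzero weight after conditioning:
  (W=1, Y=0, Z=1, X=4, U=0) weight 1/108
  (W=2, Y=0, Z=1, X=3, U=0) weight 1/126
Group by X:
  weight(X=3) = 1/126
  weight(X=4) = 1/108
Total weight = 1/126 + 1/108 = 13/756
P(X=3 | obs) = 1/126 / 13/756 = 6/13
P(X=4 | obs) = 1/108 / 13/756 = 7/13

P(X = 3 | obs) = 6/13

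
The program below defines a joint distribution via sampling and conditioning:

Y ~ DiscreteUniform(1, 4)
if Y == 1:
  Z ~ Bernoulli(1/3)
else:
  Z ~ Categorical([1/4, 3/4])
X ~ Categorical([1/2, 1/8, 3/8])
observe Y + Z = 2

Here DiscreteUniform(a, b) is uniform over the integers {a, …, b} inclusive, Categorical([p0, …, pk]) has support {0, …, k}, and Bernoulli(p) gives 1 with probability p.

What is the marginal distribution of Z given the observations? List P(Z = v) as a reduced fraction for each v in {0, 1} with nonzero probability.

P(Z=0) = 3/7, P(Z=1) = 4/7

Enumerate traces; 6 have nonzero weight after conditioning:
  (Y=1, Z=1, X=0) weight 1/24
  (Y=1, Z=1, X=1) weight 1/96
  (Y=1, Z=1, X=2) weight 1/32
  (Y=2, Z=0, X=0) weight 1/32
  (Y=2, Z=0, X=1) weight 1/128
  (Y=2, Z=0, X=2) weight 3/128
Group by Z:
  weight(Z=0) = 1/16
  weight(Z=1) = 1/12
Total weight = 1/16 + 1/12 = 7/48
P(Z=0 | obs) = 1/16 / 7/48 = 3/7
P(Z=1 | obs) = 1/12 / 7/48 = 4/7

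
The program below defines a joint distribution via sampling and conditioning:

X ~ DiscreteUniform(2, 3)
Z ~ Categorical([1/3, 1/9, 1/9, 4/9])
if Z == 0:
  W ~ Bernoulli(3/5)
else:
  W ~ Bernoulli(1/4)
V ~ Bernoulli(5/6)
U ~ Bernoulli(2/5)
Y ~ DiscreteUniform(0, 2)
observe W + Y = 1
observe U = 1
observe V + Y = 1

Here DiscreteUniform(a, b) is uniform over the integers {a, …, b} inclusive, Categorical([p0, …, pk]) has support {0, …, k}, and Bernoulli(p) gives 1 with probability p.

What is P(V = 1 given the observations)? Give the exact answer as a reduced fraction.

P(V = 1 | obs) = 55/74

Enumerate traces; 16 have nonzero weight after conditioning:
  (X=2, Z=0, W=0, V=0, U=1, Y=1) weight 1/675
  (X=2, Z=0, W=1, V=1, U=1, Y=0) weight 1/90
  (X=2, Z=1, W=0, V=0, U=1, Y=1) weight 1/1080
  (X=2, Z=1, W=1, V=1, U=1, Y=0) weight 1/648
  (X=2, Z=2, W=0, V=0, U=1, Y=1) weight 1/1080
  (X=2, Z=2, W=1, V=1, U=1, Y=0) weight 1/648
  (X=2, Z=3, W=0, V=0, U=1, Y=1) weight 1/270
  (X=2, Z=3, W=1, V=1, U=1, Y=0) weight 1/162
  … 8 more
Group by V:
  weight(V=0) = 19/1350
  weight(V=1) = 11/270
Total weight = 19/1350 + 11/270 = 37/675
P(V=0 | obs) = 19/1350 / 37/675 = 19/74
P(V=1 | obs) = 11/270 / 37/675 = 55/74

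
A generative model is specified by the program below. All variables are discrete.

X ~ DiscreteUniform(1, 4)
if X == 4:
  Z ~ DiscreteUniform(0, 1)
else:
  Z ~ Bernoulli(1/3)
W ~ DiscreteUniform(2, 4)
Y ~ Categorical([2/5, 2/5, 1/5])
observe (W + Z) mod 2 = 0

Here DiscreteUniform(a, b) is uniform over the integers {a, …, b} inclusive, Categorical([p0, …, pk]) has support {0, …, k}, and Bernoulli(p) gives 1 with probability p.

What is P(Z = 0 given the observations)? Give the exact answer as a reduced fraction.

P(Z = 0 | obs) = 10/13

Enumerate traces; 36 have nonzero weight after conditioning:
  (X=1, Z=0, W=2, Y=0) weight 1/45
  (X=1, Z=0, W=2, Y=1) weight 1/45
  (X=1, Z=0, W=2, Y=2) weight 1/90
  (X=1, Z=0, W=4, Y=0) weight 1/45
  (X=1, Z=0, W=4, Y=1) weight 1/45
  (X=1, Z=0, W=4, Y=2) weight 1/90
  (X=1, Z=1, W=3, Y=0) weight 1/90
  (X=1, Z=1, W=3, Y=1) weight 1/90
  … 28 more
Group by Z:
  weight(Z=0) = 5/12
  weight(Z=1) = 1/8
Total weight = 5/12 + 1/8 = 13/24
P(Z=0 | obs) = 5/12 / 13/24 = 10/13
P(Z=1 | obs) = 1/8 / 13/24 = 3/13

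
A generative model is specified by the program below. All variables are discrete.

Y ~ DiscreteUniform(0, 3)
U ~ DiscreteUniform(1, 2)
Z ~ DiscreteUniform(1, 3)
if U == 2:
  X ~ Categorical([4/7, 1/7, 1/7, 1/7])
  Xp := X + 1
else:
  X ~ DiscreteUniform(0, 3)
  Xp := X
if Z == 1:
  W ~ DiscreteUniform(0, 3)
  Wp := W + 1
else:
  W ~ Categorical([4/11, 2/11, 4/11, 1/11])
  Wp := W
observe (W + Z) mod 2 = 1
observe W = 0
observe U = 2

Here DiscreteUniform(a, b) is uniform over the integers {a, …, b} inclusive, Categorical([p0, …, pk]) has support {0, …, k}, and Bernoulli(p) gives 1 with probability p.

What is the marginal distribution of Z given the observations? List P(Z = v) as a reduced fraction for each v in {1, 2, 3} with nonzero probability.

P(Z=1) = 11/27, P(Z=3) = 16/27

Enumerate traces; 32 have nonzero weight after conditioning:
  (Y=0, U=2, Z=1, X=0, W=0) weight 1/168
  (Y=0, U=2, Z=1, X=1, W=0) weight 1/672
  (Y=0, U=2, Z=1, X=2, W=0) weight 1/672
  (Y=0, U=2, Z=1, X=3, W=0) weight 1/672
  (Y=0, U=2, Z=3, X=0, W=0) weight 2/231
  (Y=0, U=2, Z=3, X=1, W=0) weight 1/462
  (Y=0, U=2, Z=3, X=2, W=0) weight 1/462
  (Y=0, U=2, Z=3, X=3, W=0) weight 1/462
  … 24 more
Group by Z:
  weight(Z=1) = 1/24
  weight(Z=3) = 2/33
Total weight = 1/24 + 2/33 = 9/88
P(Z=1 | obs) = 1/24 / 9/88 = 11/27
P(Z=3 | obs) = 2/33 / 9/88 = 16/27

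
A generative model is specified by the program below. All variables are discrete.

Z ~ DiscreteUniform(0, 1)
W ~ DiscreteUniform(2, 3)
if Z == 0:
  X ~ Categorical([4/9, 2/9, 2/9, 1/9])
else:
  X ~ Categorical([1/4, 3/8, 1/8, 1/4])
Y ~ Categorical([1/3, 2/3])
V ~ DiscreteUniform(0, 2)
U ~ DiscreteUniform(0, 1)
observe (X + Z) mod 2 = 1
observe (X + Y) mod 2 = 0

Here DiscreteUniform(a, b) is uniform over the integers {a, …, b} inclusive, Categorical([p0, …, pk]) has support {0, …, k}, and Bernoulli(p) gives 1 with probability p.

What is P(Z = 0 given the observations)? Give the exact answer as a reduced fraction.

P(Z = 0 | obs) = 16/25

Enumerate traces; 48 have nonzero weight after conditioning:
  (Z=0, W=2, X=1, Y=1, V=0, U=0) weight 1/162
  (Z=0, W=2, X=1, Y=1, V=0, U=1) weight 1/162
  (Z=0, W=2, X=1, Y=1, V=1, U=0) weight 1/162
  (Z=0, W=2, X=1, Y=1, V=1, U=1) weight 1/162
  (Z=0, W=2, X=1, Y=1, V=2, U=0) weight 1/162
  (Z=0, W=2, X=1, Y=1, V=2, U=1) weight 1/162
  (Z=0, W=2, X=3, Y=1, V=0, U=0) weight 1/324
  (Z=0, W=2, X=3, Y=1, V=0, U=1) weight 1/324
  (Z=1, W=2, X=0, Y=0, V=0, U=0) weight 1/288
  … 39 more
Group by Z:
  weight(Z=0) = 1/9
  weight(Z=1) = 1/16
Total weight = 1/9 + 1/16 = 25/144
P(Z=0 | obs) = 1/9 / 25/144 = 16/25
P(Z=1 | obs) = 1/16 / 25/144 = 9/25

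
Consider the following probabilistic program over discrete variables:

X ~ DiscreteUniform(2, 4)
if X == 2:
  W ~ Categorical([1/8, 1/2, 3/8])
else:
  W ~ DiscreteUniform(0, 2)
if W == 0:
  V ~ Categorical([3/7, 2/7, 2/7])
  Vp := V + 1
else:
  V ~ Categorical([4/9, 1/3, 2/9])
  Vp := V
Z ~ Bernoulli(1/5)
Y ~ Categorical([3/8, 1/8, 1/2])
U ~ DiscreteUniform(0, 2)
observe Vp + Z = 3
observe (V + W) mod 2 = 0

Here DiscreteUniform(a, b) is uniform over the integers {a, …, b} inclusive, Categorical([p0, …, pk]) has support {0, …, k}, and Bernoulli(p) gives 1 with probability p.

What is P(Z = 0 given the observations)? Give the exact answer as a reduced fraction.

P(Z = 0 | obs) = 684/859

Enumerate traces; 54 have nonzero weight after conditioning:
  (X=2, W=0, V=2, Z=0, Y=0, U=0) weight 1/840
  (X=2, W=0, V=2, Z=0, Y=0, U=1) weight 1/840
  (X=2, W=0, V=2, Z=0, Y=0, U=2) weight 1/840
  (X=2, W=0, V=2, Z=0, Y=1, U=0) weight 1/2520
  (X=2, W=0, V=2, Z=0, Y=1, U=1) weight 1/2520
  (X=2, W=0, V=2, Z=0, Y=1, U=2) weight 1/2520
  (X=2, W=0, V=2, Z=0, Y=2, U=0) weight 1/630
  (X=2, W=0, V=2, Z=0, Y=2, U=1) weight 1/630
  (X=2, W=2, V=2, Z=1, Y=0, U=0) weight 1/1440
  … 45 more
Group by Z:
  weight(Z=0) = 19/315
  weight(Z=1) = 5/324
Total weight = 19/315 + 5/324 = 859/11340
P(Z=0 | obs) = 19/315 / 859/11340 = 684/859
P(Z=1 | obs) = 5/324 / 859/11340 = 175/859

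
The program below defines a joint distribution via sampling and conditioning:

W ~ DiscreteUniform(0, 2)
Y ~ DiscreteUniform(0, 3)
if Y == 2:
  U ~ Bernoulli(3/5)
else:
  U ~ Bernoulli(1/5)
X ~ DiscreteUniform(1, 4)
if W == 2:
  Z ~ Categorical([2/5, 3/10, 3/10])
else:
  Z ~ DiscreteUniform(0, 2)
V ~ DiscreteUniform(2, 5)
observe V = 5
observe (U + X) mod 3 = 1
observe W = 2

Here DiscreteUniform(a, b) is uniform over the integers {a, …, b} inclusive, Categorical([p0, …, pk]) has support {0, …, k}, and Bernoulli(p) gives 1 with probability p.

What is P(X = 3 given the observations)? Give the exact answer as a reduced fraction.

P(X = 3 | obs) = 3/17

Enumerate traces; 36 have nonzero weight after conditioning:
  (W=2, Y=0, U=0, X=1, Z=0, V=5) weight 1/600
  (W=2, Y=0, U=0, X=1, Z=1, V=5) weight 1/800
  (W=2, Y=0, U=0, X=1, Z=2, V=5) weight 1/800
  (W=2, Y=0, U=0, X=4, Z=0, V=5) weight 1/600
  (W=2, Y=0, U=0, X=4, Z=1, V=5) weight 1/800
  (W=2, Y=0, U=0, X=4, Z=2, V=5) weight 1/800
  (W=2, Y=0, U=1, X=3, Z=0, V=5) weight 1/2400
  (W=2, Y=0, U=1, X=3, Z=1, V=5) weight 1/3200
  … 28 more
Group by X:
  weight(X=1) = 7/480
  weight(X=3) = 1/160
  weight(X=4) = 7/480
Total weight = 7/480 + 1/160 + 7/480 = 17/480
P(X=1 | obs) = 7/480 / 17/480 = 7/17
P(X=3 | obs) = 1/160 / 17/480 = 3/17
P(X=4 | obs) = 7/480 / 17/480 = 7/17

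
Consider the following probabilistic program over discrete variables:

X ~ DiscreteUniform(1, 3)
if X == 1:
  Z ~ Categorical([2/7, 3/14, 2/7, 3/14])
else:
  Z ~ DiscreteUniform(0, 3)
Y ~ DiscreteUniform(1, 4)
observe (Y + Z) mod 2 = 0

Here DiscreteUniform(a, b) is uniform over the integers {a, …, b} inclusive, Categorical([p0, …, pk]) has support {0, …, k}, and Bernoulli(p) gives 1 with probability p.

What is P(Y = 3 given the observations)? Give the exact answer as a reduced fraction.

Enumerate traces; 24 have nonzero weight after conditioning:
  (X=1, Z=0, Y=2) weight 1/42
  (X=1, Z=0, Y=4) weight 1/42
  (X=1, Z=1, Y=1) weight 1/56
  (X=1, Z=1, Y=3) weight 1/56
  (X=1, Z=2, Y=2) weight 1/42
  (X=1, Z=2, Y=4) weight 1/42
  (X=1, Z=3, Y=1) weight 1/56
  (X=1, Z=3, Y=3) weight 1/56
  … 16 more
Group by Y:
  weight(Y=1) = 5/42
  weight(Y=2) = 11/84
  weight(Y=3) = 5/42
  weight(Y=4) = 11/84
Total weight = 5/42 + 11/84 + 5/42 + 11/84 = 1/2
P(Y=1 | obs) = 5/42 / 1/2 = 5/21
P(Y=2 | obs) = 11/84 / 1/2 = 11/42
P(Y=3 | obs) = 5/42 / 1/2 = 5/21
P(Y=4 | obs) = 11/84 / 1/2 = 11/42

P(Y = 3 | obs) = 5/21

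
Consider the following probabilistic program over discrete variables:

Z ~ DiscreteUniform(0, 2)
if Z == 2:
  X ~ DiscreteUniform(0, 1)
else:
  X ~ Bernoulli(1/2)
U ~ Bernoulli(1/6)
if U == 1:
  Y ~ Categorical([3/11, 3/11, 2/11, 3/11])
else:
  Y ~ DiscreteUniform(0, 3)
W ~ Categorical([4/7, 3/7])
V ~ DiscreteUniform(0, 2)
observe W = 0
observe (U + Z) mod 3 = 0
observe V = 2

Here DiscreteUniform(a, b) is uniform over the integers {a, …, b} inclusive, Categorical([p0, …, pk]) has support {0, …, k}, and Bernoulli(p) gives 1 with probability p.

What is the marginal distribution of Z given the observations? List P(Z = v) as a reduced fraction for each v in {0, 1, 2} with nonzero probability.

P(Z=0) = 5/6, P(Z=2) = 1/6

Enumerate traces; 16 have nonzero weight after conditioning:
  (Z=0, X=0, U=0, Y=0, W=0, V=2) weight 5/756
  (Z=0, X=0, U=0, Y=1, W=0, V=2) weight 5/756
  (Z=0, X=0, U=0, Y=2, W=0, V=2) weight 5/756
  (Z=0, X=0, U=0, Y=3, W=0, V=2) weight 5/756
  (Z=0, X=1, U=0, Y=0, W=0, V=2) weight 5/756
  (Z=0, X=1, U=0, Y=1, W=0, V=2) weight 5/756
  (Z=0, X=1, U=0, Y=2, W=0, V=2) weight 5/756
  (Z=0, X=1, U=0, Y=3, W=0, V=2) weight 5/756
  (Z=2, X=0, U=1, Y=0, W=0, V=2) weight 1/693
  … 7 more
Group by Z:
  weight(Z=0) = 10/189
  weight(Z=2) = 2/189
Total weight = 10/189 + 2/189 = 4/63
P(Z=0 | obs) = 10/189 / 4/63 = 5/6
P(Z=2 | obs) = 2/189 / 4/63 = 1/6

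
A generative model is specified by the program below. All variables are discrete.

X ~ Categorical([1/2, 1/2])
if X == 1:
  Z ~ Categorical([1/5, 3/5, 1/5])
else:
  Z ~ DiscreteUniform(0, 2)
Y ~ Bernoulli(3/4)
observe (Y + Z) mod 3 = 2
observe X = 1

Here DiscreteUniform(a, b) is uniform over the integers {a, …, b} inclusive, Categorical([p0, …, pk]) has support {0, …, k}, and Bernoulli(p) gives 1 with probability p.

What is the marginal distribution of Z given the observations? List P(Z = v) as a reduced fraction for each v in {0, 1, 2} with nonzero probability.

P(Z=1) = 9/10, P(Z=2) = 1/10

Enumerate traces; 2 have nonzero weight after conditioning:
  (X=1, Z=1, Y=1) weight 9/40
  (X=1, Z=2, Y=0) weight 1/40
Group by Z:
  weight(Z=1) = 9/40
  weight(Z=2) = 1/40
Total weight = 9/40 + 1/40 = 1/4
P(Z=1 | obs) = 9/40 / 1/4 = 9/10
P(Z=2 | obs) = 1/40 / 1/4 = 1/10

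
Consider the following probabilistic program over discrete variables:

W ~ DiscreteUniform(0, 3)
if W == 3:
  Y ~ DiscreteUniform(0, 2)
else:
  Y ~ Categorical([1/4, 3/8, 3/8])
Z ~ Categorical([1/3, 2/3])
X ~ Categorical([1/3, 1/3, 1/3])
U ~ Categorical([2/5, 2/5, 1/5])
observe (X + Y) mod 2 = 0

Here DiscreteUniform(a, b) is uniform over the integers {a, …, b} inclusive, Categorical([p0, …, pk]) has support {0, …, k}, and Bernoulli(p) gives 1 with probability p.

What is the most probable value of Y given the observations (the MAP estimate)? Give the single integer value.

Enumerate traces; 120 have nonzero weight after conditioning:
  (W=0, Y=0, Z=0, X=0, U=0) weight 1/360
  (W=0, Y=0, Z=0, X=0, U=1) weight 1/360
  (W=0, Y=0, Z=0, X=0, U=2) weight 1/720
  (W=0, Y=0, Z=0, X=2, U=0) weight 1/360
  (W=0, Y=0, Z=0, X=2, U=1) weight 1/360
  (W=0, Y=0, Z=0, X=2, U=2) weight 1/720
  (W=0, Y=0, Z=1, X=0, U=0) weight 1/180
  (W=0, Y=0, Z=1, X=0, U=1) weight 1/180
  (W=0, Y=1, Z=0, X=1, U=0) weight 1/240
  (W=0, Y=2, Z=0, X=0, U=0) weight 1/240
  … 110 more
Group by Y:
  weight(Y=0) = 13/72
  weight(Y=1) = 35/288
  weight(Y=2) = 35/144
Total weight = 13/72 + 35/288 + 35/144 = 157/288
P(Y=0 | obs) = 13/72 / 157/288 = 52/157
P(Y=1 | obs) = 35/288 / 157/288 = 35/157
P(Y=2 | obs) = 35/144 / 157/288 = 70/157
argmax = 2

argmax_v P(Y = v | obs) = 2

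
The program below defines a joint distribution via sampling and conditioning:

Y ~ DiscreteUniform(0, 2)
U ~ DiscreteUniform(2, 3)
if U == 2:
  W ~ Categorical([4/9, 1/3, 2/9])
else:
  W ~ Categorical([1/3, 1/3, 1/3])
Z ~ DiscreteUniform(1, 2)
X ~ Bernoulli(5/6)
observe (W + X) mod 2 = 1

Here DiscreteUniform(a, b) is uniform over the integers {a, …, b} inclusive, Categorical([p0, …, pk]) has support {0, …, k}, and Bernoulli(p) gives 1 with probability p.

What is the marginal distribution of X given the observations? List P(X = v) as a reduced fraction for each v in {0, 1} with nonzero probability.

P(X=0) = 1/11, P(X=1) = 10/11

Enumerate traces; 36 have nonzero weight after conditioning:
  (Y=0, U=2, W=0, Z=1, X=1) weight 5/162
  (Y=0, U=2, W=0, Z=2, X=1) weight 5/162
  (Y=0, U=2, W=1, Z=1, X=0) weight 1/216
  (Y=0, U=2, W=1, Z=2, X=0) weight 1/216
  (Y=0, U=2, W=2, Z=1, X=1) weight 5/324
  (Y=0, U=2, W=2, Z=2, X=1) weight 5/324
  (Y=0, U=3, W=0, Z=1, X=1) weight 5/216
  (Y=0, U=3, W=0, Z=2, X=1) weight 5/216
  … 28 more
Group by X:
  weight(X=0) = 1/18
  weight(X=1) = 5/9
Total weight = 1/18 + 5/9 = 11/18
P(X=0 | obs) = 1/18 / 11/18 = 1/11
P(X=1 | obs) = 5/9 / 11/18 = 10/11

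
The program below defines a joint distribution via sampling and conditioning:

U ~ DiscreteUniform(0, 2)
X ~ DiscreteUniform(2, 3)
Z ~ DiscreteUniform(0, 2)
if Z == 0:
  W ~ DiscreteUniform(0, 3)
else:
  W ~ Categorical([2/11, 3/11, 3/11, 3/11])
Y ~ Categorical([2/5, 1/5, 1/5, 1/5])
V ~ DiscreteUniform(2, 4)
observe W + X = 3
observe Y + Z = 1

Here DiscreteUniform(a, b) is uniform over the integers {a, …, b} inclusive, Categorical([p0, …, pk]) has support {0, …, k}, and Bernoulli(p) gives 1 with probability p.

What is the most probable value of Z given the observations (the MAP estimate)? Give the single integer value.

argmax_v P(Z = v | obs) = 1

Enumerate traces; 36 have nonzero weight after conditioning:
  (U=0, X=2, Z=0, W=1, Y=1, V=2) weight 1/1080
  (U=0, X=2, Z=0, W=1, Y=1, V=3) weight 1/1080
  (U=0, X=2, Z=0, W=1, Y=1, V=4) weight 1/1080
  (U=0, X=2, Z=1, W=1, Y=0, V=2) weight 1/495
  (U=0, X=2, Z=1, W=1, Y=0, V=3) weight 1/495
  (U=0, X=2, Z=1, W=1, Y=0, V=4) weight 1/495
  (U=0, X=3, Z=0, W=0, Y=1, V=2) weight 1/1080
  (U=0, X=3, Z=0, W=0, Y=1, V=3) weight 1/1080
  … 28 more
Group by Z:
  weight(Z=0) = 1/60
  weight(Z=1) = 1/33
Total weight = 1/60 + 1/33 = 31/660
P(Z=0 | obs) = 1/60 / 31/660 = 11/31
P(Z=1 | obs) = 1/33 / 31/660 = 20/31
argmax = 1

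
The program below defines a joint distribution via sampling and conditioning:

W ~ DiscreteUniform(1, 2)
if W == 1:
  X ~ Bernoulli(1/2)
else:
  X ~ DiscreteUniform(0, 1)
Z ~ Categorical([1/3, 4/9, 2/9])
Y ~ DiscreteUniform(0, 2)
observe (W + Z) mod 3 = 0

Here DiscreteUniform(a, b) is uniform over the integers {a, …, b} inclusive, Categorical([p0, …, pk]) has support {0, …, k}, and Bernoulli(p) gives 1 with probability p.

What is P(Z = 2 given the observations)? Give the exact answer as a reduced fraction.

P(Z = 2 | obs) = 1/3

Enumerate traces; 12 have nonzero weight after conditioning:
  (W=1, X=0, Z=2, Y=0) weight 1/54
  (W=1, X=0, Z=2, Y=1) weight 1/54
  (W=1, X=0, Z=2, Y=2) weight 1/54
  (W=1, X=1, Z=2, Y=0) weight 1/54
  (W=1, X=1, Z=2, Y=1) weight 1/54
  (W=1, X=1, Z=2, Y=2) weight 1/54
  (W=2, X=0, Z=1, Y=0) weight 1/27
  (W=2, X=0, Z=1, Y=1) weight 1/27
  … 4 more
Group by Z:
  weight(Z=1) = 2/9
  weight(Z=2) = 1/9
Total weight = 2/9 + 1/9 = 1/3
P(Z=1 | obs) = 2/9 / 1/3 = 2/3
P(Z=2 | obs) = 1/9 / 1/3 = 1/3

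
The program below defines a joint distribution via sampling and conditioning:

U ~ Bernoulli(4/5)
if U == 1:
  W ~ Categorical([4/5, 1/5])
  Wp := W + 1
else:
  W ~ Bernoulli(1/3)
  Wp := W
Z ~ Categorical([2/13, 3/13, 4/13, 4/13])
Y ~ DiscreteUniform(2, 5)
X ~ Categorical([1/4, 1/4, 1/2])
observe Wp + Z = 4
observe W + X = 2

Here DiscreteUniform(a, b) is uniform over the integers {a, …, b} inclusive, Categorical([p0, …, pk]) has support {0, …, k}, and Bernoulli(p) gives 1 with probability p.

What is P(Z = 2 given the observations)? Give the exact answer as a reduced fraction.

Enumerate traces; 12 have nonzero weight after conditioning:
  (U=0, W=1, Z=3, Y=2, X=1) weight 1/780
  (U=0, W=1, Z=3, Y=3, X=1) weight 1/780
  (U=0, W=1, Z=3, Y=4, X=1) weight 1/780
  (U=0, W=1, Z=3, Y=5, X=1) weight 1/780
  (U=1, W=0, Z=3, Y=2, X=2) weight 8/325
  (U=1, W=0, Z=3, Y=3, X=2) weight 8/325
  (U=1, W=0, Z=3, Y=4, X=2) weight 8/325
  (U=1, W=0, Z=3, Y=5, X=2) weight 8/325
  (U=1, W=1, Z=2, Y=2, X=1) weight 1/325
  … 3 more
Group by Z:
  weight(Z=2) = 4/325
  weight(Z=3) = 101/975
Total weight = 4/325 + 101/975 = 113/975
P(Z=2 | obs) = 4/325 / 113/975 = 12/113
P(Z=3 | obs) = 101/975 / 113/975 = 101/113

P(Z = 2 | obs) = 12/113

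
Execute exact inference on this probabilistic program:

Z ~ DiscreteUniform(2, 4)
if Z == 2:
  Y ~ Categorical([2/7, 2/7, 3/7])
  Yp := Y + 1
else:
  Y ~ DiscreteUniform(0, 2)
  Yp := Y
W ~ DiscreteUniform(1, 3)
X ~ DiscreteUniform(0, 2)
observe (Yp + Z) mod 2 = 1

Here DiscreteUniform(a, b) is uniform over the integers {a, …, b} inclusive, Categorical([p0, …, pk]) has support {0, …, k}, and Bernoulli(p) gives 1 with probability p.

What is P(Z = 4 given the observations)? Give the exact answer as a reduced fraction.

Enumerate traces; 45 have nonzero weight after conditioning:
  (Z=2, Y=0, W=1, X=0) weight 2/189
  (Z=2, Y=0, W=1, X=1) weight 2/189
  (Z=2, Y=0, W=1, X=2) weight 2/189
  (Z=2, Y=0, W=2, X=0) weight 2/189
  (Z=2, Y=0, W=2, X=1) weight 2/189
  (Z=2, Y=0, W=2, X=2) weight 2/189
  (Z=2, Y=0, W=3, X=0) weight 2/189
  (Z=2, Y=0, W=3, X=1) weight 2/189
  (Z=3, Y=0, W=1, X=0) weight 1/81
  (Z=4, Y=1, W=1, X=0) weight 1/81
  … 35 more
Group by Z:
  weight(Z=2) = 5/21
  weight(Z=3) = 2/9
  weight(Z=4) = 1/9
Total weight = 5/21 + 2/9 + 1/9 = 4/7
P(Z=2 | obs) = 5/21 / 4/7 = 5/12
P(Z=3 | obs) = 2/9 / 4/7 = 7/18
P(Z=4 | obs) = 1/9 / 4/7 = 7/36

P(Z = 4 | obs) = 7/36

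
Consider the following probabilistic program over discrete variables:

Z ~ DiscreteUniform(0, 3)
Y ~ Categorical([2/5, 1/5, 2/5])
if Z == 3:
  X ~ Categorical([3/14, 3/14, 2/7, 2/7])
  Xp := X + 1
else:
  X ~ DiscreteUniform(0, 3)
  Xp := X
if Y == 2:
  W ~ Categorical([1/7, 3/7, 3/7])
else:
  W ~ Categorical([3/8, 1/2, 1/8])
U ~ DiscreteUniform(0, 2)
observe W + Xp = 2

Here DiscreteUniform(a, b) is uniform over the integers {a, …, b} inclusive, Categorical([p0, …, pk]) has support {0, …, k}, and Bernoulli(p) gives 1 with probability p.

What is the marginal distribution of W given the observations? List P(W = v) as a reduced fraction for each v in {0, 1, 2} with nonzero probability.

P(W=0) = 237/794, P(W=1) = 198/397, P(W=2) = 161/794

Enumerate traces; 99 have nonzero weight after conditioning:
  (Z=0, Y=0, X=0, W=2, U=0) weight 1/960
  (Z=0, Y=0, X=0, W=2, U=1) weight 1/960
  (Z=0, Y=0, X=0, W=2, U=2) weight 1/960
  (Z=0, Y=0, X=1, W=1, U=0) weight 1/240
  (Z=0, Y=0, X=1, W=1, U=1) weight 1/240
  (Z=0, Y=0, X=1, W=1, U=2) weight 1/240
  (Z=0, Y=0, X=2, W=0, U=0) weight 1/320
  (Z=0, Y=0, X=2, W=0, U=1) weight 1/320
  … 91 more
Group by W:
  weight(W=0) = 2133/31360
  weight(W=1) = 891/7840
  weight(W=2) = 207/4480
Total weight = 2133/31360 + 891/7840 + 207/4480 = 3573/15680
P(W=0 | obs) = 2133/31360 / 3573/15680 = 237/794
P(W=1 | obs) = 891/7840 / 3573/15680 = 198/397
P(W=2 | obs) = 207/4480 / 3573/15680 = 161/794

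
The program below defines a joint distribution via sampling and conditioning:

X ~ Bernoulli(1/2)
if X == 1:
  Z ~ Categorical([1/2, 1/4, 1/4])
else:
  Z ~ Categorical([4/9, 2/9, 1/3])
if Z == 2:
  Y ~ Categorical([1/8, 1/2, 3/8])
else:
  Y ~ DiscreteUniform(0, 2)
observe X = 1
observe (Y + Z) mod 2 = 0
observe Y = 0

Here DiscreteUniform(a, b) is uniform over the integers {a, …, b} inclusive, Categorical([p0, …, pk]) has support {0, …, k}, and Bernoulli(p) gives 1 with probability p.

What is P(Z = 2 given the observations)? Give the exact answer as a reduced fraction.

Enumerate traces; 2 have nonzero weight after conditioning:
  (X=1, Z=0, Y=0) weight 1/12
  (X=1, Z=2, Y=0) weight 1/64
Group by Z:
  weight(Z=0) = 1/12
  weight(Z=2) = 1/64
Total weight = 1/12 + 1/64 = 19/192
P(Z=0 | obs) = 1/12 / 19/192 = 16/19
P(Z=2 | obs) = 1/64 / 19/192 = 3/19

P(Z = 2 | obs) = 3/19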